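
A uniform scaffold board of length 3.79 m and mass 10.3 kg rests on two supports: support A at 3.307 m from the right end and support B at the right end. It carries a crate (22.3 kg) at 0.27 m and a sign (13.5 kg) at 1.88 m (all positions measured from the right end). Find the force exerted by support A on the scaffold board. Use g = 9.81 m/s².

Taking torques about support B:
Beam weight: 10.3 × 9.81 = 101 N down at 1.895 m → arm 1.895 m, τ = 101 × 1.895 = 191.4 N·m counterclockwise.
Crate: 22.3 × 9.81 = 218.8 N down at 0.27 m → arm 0.27 m, τ = 218.8 × 0.27 = 59.08 N·m counterclockwise.
Sign: 13.5 × 9.81 = 132.4 N down at 1.88 m → arm 1.88 m, τ = 132.4 × 1.88 = 248.9 N·m counterclockwise.
Net load moment about support B = 499.4 N·m counterclockwise.
Reaction R at support A is upward at 3.307 m, arm 3.307 m → moment R × 3.307 clockwise.
Setting net torque to zero: R × 3.307 = 499.4 → R = 151 N.

R_A ≈ 151 N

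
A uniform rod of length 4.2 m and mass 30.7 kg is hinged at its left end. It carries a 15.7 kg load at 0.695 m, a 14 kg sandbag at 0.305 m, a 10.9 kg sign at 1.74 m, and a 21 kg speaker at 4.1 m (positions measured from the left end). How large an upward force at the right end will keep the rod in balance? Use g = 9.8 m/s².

F ≈ 431 N

Choose the left end as the axis so the unknown pivot reaction has zero arm there.
Beam weight: 30.7 × 9.8 = 300.9 N down at 2.1 m → arm 2.1 m, τ = 300.9 × 2.1 = 631.9 N·m clockwise.
Load: 15.7 × 9.8 = 153.9 N down at 0.695 m → arm 0.695 m, τ = 153.9 × 0.695 = 107 N·m clockwise.
Sandbag: 14 × 9.8 = 137.2 N down at 0.305 m → arm 0.305 m, τ = 137.2 × 0.305 = 41.85 N·m clockwise.
Sign: 10.9 × 9.8 = 106.8 N down at 1.74 m → arm 1.74 m, τ = 106.8 × 1.74 = 185.8 N·m clockwise.
Speaker: 21 × 9.8 = 205.8 N down at 4.1 m → arm 4.1 m, τ = 205.8 × 4.1 = 843.8 N·m clockwise.
Net moment of the loads = 1810 N·m clockwise.
The upward force F acts at the right end, arm 4.2 m, giving F × 4.2 counterclockwise.
Στ = 0 ⇒ F × 4.2 = 1810 ⇒ F = 1810 / 4.2 = 431 N.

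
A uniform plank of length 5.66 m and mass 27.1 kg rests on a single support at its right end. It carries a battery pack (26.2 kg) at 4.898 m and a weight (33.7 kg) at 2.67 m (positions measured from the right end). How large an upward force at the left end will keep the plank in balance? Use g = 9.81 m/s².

Take moments about the right end.
Beam weight: 27.1 × 9.81 = 265.9 N down at 2.83 m → arm 2.83 m, τ = 265.9 × 2.83 = 752.5 N·m counterclockwise.
Battery pack: 26.2 × 9.81 = 257 N down at 4.898 m → arm 4.898 m, τ = 257 × 4.898 = 1259 N·m counterclockwise.
Weight: 33.7 × 9.81 = 330.6 N down at 2.67 m → arm 2.67 m, τ = 330.6 × 2.67 = 882.7 N·m counterclockwise.
Net moment of the loads = 2894 N·m counterclockwise.
The upward force F acts at the left end, arm 5.66 m, giving F × 5.66 clockwise.
Balancing moments: F × 5.66 = 2894, giving F = 2894 / 5.66 = 511 N.

F ≈ 511 N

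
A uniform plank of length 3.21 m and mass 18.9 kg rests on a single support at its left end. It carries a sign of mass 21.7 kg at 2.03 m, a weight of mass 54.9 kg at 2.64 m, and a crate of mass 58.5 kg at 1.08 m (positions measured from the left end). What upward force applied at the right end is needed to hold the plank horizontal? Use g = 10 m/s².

Sum moments about the left end (the unknown pivot reaction has zero arm there).
Beam weight: 18.9 × 10 = 189 N down at 1.605 m → arm 1.605 m, τ = 189 × 1.605 = 303.3 N·m clockwise.
Sign: 21.7 × 10 = 217 N down at 2.03 m → arm 2.03 m, τ = 217 × 2.03 = 440.5 N·m clockwise.
Weight: 54.9 × 10 = 549 N down at 2.64 m → arm 2.64 m, τ = 549 × 2.64 = 1449 N·m clockwise.
Crate: 58.5 × 10 = 585 N down at 1.08 m → arm 1.08 m, τ = 585 × 1.08 = 631.8 N·m clockwise.
Net moment of the loads = 2825 N·m clockwise.
The upward force F acts at the right end, arm 3.21 m, giving F × 3.21 counterclockwise.
For rotational equilibrium, F × 3.21 = 2825, so F = 2825 / 3.21 = 880 N.

F ≈ 880 N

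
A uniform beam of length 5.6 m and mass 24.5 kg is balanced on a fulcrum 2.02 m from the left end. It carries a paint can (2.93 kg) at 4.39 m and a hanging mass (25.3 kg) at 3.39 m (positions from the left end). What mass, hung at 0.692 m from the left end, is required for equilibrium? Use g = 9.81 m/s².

m ≈ 45.7 kg

Taking torques about the fulcrum (at 2.02 m from the left end):
Beam weight: 24.5 × 9.81 = 240.3 N down at 2.8 m → arm 0.78 m, τ = 240.3 × 0.78 = 187.4 N·m clockwise.
Paint can: 2.93 × 9.81 = 28.74 N down at 4.39 m → arm 2.37 m, τ = 28.74 × 2.37 = 68.11 N·m clockwise.
Hanging mass: 25.3 × 9.81 = 248.2 N down at 3.39 m → arm 1.37 m, τ = 248.2 × 1.37 = 340 N·m clockwise.
Net moment of known loads = 595.5 N·m clockwise.
An unknown mass m at 0.692 m has arm 1.328 m; its moment is m·g·1.328 counterclockwise.
Setting net torque to zero: m × 9.81 × 1.328 = 595.5 → m = 595.5 / (9.81 × 1.328) = 45.7 kg.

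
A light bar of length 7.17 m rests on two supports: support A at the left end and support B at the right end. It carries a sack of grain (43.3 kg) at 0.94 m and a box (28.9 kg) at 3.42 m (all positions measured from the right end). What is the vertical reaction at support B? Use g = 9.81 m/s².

R_B ≈ 517 N

Taking torques about support A:
Sack of grain: 43.3 × 9.81 = 424.8 N down at 0.94 m → arm 6.23 m, τ = 424.8 × 6.23 = 2647 N·m clockwise.
Box: 28.9 × 9.81 = 283.5 N down at 3.42 m → arm 3.75 m, τ = 283.5 × 3.75 = 1063 N·m clockwise.
Net load moment about support A = 3710 N·m clockwise.
Reaction R at support B is upward at 0 m, arm 7.17 m → moment R × 7.17 counterclockwise.
Στ = 0 ⇒ R × 7.17 = 3710 ⇒ R = 517 N.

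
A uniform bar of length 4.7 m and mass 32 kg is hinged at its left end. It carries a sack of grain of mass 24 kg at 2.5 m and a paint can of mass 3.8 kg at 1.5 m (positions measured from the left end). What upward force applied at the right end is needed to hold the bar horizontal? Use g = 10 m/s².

F ≈ 300 N

Take moments about the left end.
Beam weight: 32 × 10 = 320 N down at 2.35 m → arm 2.35 m, τ = 320 × 2.35 = 752 N·m clockwise.
Sack of grain: 24 × 10 = 240 N down at 2.5 m → arm 2.5 m, τ = 240 × 2.5 = 600 N·m clockwise.
Paint can: 3.8 × 10 = 38 N down at 1.5 m → arm 1.5 m, τ = 38 × 1.5 = 57 N·m clockwise.
Net moment of the loads = 1409 N·m clockwise.
The upward force F acts at the right end, arm 4.7 m, giving F × 4.7 counterclockwise.
Balancing moments: F × 4.7 = 1409, giving F = 1409 / 4.7 = 300 N.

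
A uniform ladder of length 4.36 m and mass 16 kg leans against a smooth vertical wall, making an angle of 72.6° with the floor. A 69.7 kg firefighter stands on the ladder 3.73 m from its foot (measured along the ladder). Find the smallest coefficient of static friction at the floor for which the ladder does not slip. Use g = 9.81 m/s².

μ_min ≈ 0.247

Choose the foot of the ladder as the axis so the floor normal and friction both act there and drop out.
Ladder weight 16×9.81 = 157 N acts at 2.18 m along the ladder; its horizontal arm is 2.18·cos72.6° = 0.6519 m → τ = 102.3 N·m clockwise.
Firefighter: 69.7×9.81 = 683.8 N at 3.73 m → arm 1.115 m → τ = 762.4 N·m clockwise.
Wall normal N acts horizontally at the top; its moment arm is the height L sinθ = 4.36·sin72.6° = 4.16 m, counterclockwise.
Balancing moments: N × 4.16 = 864.7, giving N = 207.9 N.
ΣFx = 0 ⇒ f = N_wall = 207.9 N. ΣFy = 0 ⇒ N_floor = 840.8 N.
μ_min = f / N_floor = 207.9 / 840.8 = 0.247.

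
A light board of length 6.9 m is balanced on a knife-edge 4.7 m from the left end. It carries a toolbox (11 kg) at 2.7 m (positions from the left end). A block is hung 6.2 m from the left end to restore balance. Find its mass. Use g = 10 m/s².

m ≈ 14.7 kg

Choose the knife-edge (at 4.7 m from the left end) as the axis so the support reaction has zero arm there.
Toolbox: 11 × 10 = 110 N down at 2.7 m → arm 2 m, τ = 110 × 2 = 220 N·m counterclockwise.
Net moment of known loads = 220 N·m counterclockwise.
An unknown mass m at 6.2 m has arm 1.5 m; its moment is m·g·1.5 clockwise.
Balancing moments: m × 10 × 1.5 = 220, giving m = 220 / (10 × 1.5) = 14.7 kg.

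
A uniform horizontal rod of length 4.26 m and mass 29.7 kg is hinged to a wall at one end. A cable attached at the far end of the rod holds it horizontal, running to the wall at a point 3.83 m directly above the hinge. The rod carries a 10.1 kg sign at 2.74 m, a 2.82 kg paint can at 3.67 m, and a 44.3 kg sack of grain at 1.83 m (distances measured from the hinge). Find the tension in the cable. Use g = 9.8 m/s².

About the hinge:
Beam weight: 29.7 × 9.8 = 291.1 N down at 2.13 m → arm 2.13 m, τ = 291.1 × 2.13 = 620 N·m clockwise.
Sign: 10.1 × 9.8 = 98.98 N down at 2.74 m → arm 2.74 m, τ = 98.98 × 2.74 = 271.2 N·m clockwise.
Paint can: 2.82 × 9.8 = 27.64 N down at 3.67 m → arm 3.67 m, τ = 27.64 × 3.67 = 101.4 N·m clockwise.
Sack of grain: 44.3 × 9.8 = 434.1 N down at 1.83 m → arm 1.83 m, τ = 434.1 × 1.83 = 794.4 N·m clockwise.
Total clockwise load moment = 1787 N·m.
The cable tension T acts at 4.26 m; only its component perpendicular to the rod, T sinθ, produces torque. sinθ = h/√(h²+d²) = 3.83/√(3.83²+4.26²) = 0.6686.
Balancing moments: T × 4.26 × 0.6686 = 1787, giving T = 1787 / 2.848 = 627 N.

T ≈ 627 N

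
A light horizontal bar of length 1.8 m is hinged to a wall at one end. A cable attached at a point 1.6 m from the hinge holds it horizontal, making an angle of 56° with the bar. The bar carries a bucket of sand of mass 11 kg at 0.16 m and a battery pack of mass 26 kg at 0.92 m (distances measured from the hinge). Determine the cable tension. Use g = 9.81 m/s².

Choose the hinge as the axis so the unknown hinge reaction has zero arm there.
Bucket of sand: 11 × 9.81 = 107.9 N down at 0.16 m → arm 0.16 m, τ = 107.9 × 0.16 = 17.26 N·m clockwise.
Battery pack: 26 × 9.81 = 255.1 N down at 0.92 m → arm 0.92 m, τ = 255.1 × 0.92 = 234.7 N·m clockwise.
Total clockwise load moment = 252 N·m.
The cable tension T acts at 1.6 m; only its component perpendicular to the bar, T sinθ, produces torque. sin 56° = 0.829.
Στ = 0 ⇒ T × 1.6 × 0.829 = 252 ⇒ T = 252 / 1.326 = 190 N.

T ≈ 190 N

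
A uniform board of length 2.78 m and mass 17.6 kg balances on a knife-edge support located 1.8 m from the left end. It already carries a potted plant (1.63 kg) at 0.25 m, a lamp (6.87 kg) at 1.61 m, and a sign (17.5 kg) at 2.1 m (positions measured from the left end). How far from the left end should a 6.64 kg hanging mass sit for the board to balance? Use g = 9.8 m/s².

x ≈ 2.67 m from the left end

Taking torques about the knife-edge support (at 1.8 m from the left end):
Beam weight: 17.6 × 9.8 = 172.5 N down at 1.39 m → arm 0.41 m, τ = 172.5 × 0.41 = 70.72 N·m counterclockwise.
Potted plant: 1.63 × 9.8 = 15.97 N down at 0.25 m → arm 1.55 m, τ = 15.97 × 1.55 = 24.75 N·m counterclockwise.
Lamp: 6.87 × 9.8 = 67.33 N down at 1.61 m → arm 0.19 m, τ = 67.33 × 0.19 = 12.79 N·m counterclockwise.
Sign: 17.5 × 9.8 = 171.5 N down at 2.1 m → arm 0.3 m, τ = 171.5 × 0.3 = 51.45 N·m clockwise.
Net moment of existing loads = 56.81 N·m counterclockwise.
The hanging mass weighs 6.64 × 9.8 = 65.07 N and must supply an equal clockwise moment, so its lever arm about the knife-edge support is 56.81 / 65.07 = 0.873 m.
That puts it at 1.8 + 0.873 = 2.67 m from the left end.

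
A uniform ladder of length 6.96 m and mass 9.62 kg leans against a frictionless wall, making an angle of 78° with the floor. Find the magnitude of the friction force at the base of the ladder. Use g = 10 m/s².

f ≈ 10.2 N

Choose the foot of the ladder as the axis so the floor normal and friction both act there and drop out.
Ladder weight 9.62×10 = 96.2 N acts at 3.48 m along the ladder; its horizontal arm is 3.48·cos78° = 0.7235 m → τ = 69.6 N·m clockwise.
Wall normal N acts horizontally at the top; its moment arm is the height L sinθ = 6.96·sin78° = 6.808 m, counterclockwise.
Setting net torque to zero: N × 6.808 = 69.6 → N = 10.2 N.
ΣFx = 0: friction at the foot balances the wall's push, so f = N_wall = 10.2 N.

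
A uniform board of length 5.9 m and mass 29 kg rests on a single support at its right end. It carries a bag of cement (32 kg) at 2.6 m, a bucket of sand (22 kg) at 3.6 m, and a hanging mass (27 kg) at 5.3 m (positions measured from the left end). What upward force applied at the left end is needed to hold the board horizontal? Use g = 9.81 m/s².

F ≈ 429 N

Take moments about the right end.
Beam weight: 29 × 9.81 = 284.5 N down at 2.95 m → arm 2.95 m, τ = 284.5 × 2.95 = 839.3 N·m counterclockwise.
Bag of cement: 32 × 9.81 = 313.9 N down at 2.6 m → arm 3.3 m, τ = 313.9 × 3.3 = 1036 N·m counterclockwise.
Bucket of sand: 22 × 9.81 = 215.8 N down at 3.6 m → arm 2.3 m, τ = 215.8 × 2.3 = 496.3 N·m counterclockwise.
Hanging mass: 27 × 9.81 = 264.9 N down at 5.3 m → arm 0.6 m, τ = 264.9 × 0.6 = 158.9 N·m counterclockwise.
Net moment of the loads = 2530 N·m counterclockwise.
The upward force F acts at the left end, arm 5.9 m, giving F × 5.9 clockwise.
Στ = 0 ⇒ F × 5.9 = 2530 ⇒ F = 2530 / 5.9 = 429 N.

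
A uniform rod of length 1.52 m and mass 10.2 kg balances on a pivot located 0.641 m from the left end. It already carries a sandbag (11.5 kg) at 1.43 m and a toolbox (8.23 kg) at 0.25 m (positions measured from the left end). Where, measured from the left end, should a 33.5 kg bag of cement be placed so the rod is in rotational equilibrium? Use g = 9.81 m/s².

x ≈ 0.43 m from the left end

Sum moments about the pivot (at 0.641 m from the left end) (the support reaction has zero arm there).
Beam weight: 10.2 × 9.81 = 100.1 N down at 0.76 m → arm 0.119 m, τ = 100.1 × 0.119 = 11.91 N·m clockwise.
Sandbag: 11.5 × 9.81 = 112.8 N down at 1.43 m → arm 0.789 m, τ = 112.8 × 0.789 = 89 N·m clockwise.
Toolbox: 8.23 × 9.81 = 80.74 N down at 0.25 m → arm 0.391 m, τ = 80.74 × 0.391 = 31.57 N·m counterclockwise.
Net moment of existing loads = 69.34 N·m clockwise.
The bag of cement weighs 33.5 × 9.81 = 328.6 N and must supply an equal counterclockwise moment, so its lever arm about the pivot is 69.34 / 328.6 = 0.211 m.
That puts it at 0.641 − 0.211 = 0.43 m from the left end.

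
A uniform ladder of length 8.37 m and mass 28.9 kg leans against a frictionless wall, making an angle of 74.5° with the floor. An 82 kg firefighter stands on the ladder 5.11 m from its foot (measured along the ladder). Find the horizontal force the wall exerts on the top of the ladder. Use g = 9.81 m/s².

Taking torques about the foot of the ladder:
Ladder weight 28.9×9.81 = 283.5 N acts at 4.185 m along the ladder; its horizontal arm is 4.185·cos74.5° = 1.118 m → τ = 317 N·m clockwise.
Firefighter: 82×9.81 = 804.4 N at 5.11 m → arm 1.366 m → τ = 1099 N·m clockwise.
Wall normal N acts horizontally at the top; its moment arm is the height L sinθ = 8.37·sin74.5° = 8.066 m, counterclockwise.
For rotational equilibrium, N × 8.066 = 1416, so N = 176 N.

N_wall ≈ 176 N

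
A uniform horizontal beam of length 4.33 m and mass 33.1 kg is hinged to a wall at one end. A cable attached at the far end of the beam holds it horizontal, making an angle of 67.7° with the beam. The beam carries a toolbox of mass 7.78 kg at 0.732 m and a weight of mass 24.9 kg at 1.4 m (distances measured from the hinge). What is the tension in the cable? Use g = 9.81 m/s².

About the hinge:
Beam weight: 33.1 × 9.81 = 324.7 N down at 2.165 m → arm 2.165 m, τ = 324.7 × 2.165 = 703 N·m clockwise.
Toolbox: 7.78 × 9.81 = 76.32 N down at 0.732 m → arm 0.732 m, τ = 76.32 × 0.732 = 55.87 N·m clockwise.
Weight: 24.9 × 9.81 = 244.3 N down at 1.4 m → arm 1.4 m, τ = 244.3 × 1.4 = 342 N·m clockwise.
Total clockwise load moment = 1101 N·m.
The cable tension T acts at 4.33 m; only its component perpendicular to the beam, T sinθ, produces torque. sin 67.7° = 0.9252.
For rotational equilibrium, T × 4.33 × 0.9252 = 1101, so T = 1101 / 4.006 = 275 N.

T ≈ 275 N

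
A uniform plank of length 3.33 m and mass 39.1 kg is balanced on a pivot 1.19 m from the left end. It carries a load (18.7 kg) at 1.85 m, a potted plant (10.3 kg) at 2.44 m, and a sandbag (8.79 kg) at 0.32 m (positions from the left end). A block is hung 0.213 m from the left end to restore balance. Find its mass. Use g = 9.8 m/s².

Take moments about the pivot (at 1.19 m from the left end).
Beam weight: 39.1 × 9.8 = 383.2 N down at 1.665 m → arm 0.475 m, τ = 383.2 × 0.475 = 182 N·m clockwise.
Load: 18.7 × 9.8 = 183.3 N down at 1.85 m → arm 0.66 m, τ = 183.3 × 0.66 = 121 N·m clockwise.
Potted plant: 10.3 × 9.8 = 100.9 N down at 2.44 m → arm 1.25 m, τ = 100.9 × 1.25 = 126.1 N·m clockwise.
Sandbag: 8.79 × 9.8 = 86.14 N down at 0.32 m → arm 0.87 m, τ = 86.14 × 0.87 = 74.94 N·m counterclockwise.
Net moment of known loads = 354.2 N·m clockwise.
An unknown mass m at 0.213 m has arm 0.977 m; its moment is m·g·0.977 counterclockwise.
Balancing moments: m × 9.8 × 0.977 = 354.2, giving m = 354.2 / (9.8 × 0.977) = 37 kg.

m ≈ 37 kg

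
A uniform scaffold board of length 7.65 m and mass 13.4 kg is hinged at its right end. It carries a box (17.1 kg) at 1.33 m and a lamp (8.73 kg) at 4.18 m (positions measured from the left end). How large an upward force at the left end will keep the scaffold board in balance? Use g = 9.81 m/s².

F ≈ 243 N

Choose the right end as the axis so the unknown pivot reaction has zero arm there.
Beam weight: 13.4 × 9.81 = 131.5 N down at 3.825 m → arm 3.825 m, τ = 131.5 × 3.825 = 503 N·m counterclockwise.
Box: 17.1 × 9.81 = 167.8 N down at 1.33 m → arm 6.32 m, τ = 167.8 × 6.32 = 1060 N·m counterclockwise.
Lamp: 8.73 × 9.81 = 85.64 N down at 4.18 m → arm 3.47 m, τ = 85.64 × 3.47 = 297.2 N·m counterclockwise.
Net moment of the loads = 1860 N·m counterclockwise.
The upward force F acts at the left end, arm 7.65 m, giving F × 7.65 clockwise.
For rotational equilibrium, F × 7.65 = 1860, so F = 1860 / 7.65 = 243 N.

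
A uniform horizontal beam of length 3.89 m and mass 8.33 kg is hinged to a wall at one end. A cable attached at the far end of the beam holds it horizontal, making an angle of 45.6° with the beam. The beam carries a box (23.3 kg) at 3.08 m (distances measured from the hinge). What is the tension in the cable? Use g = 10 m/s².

T ≈ 317 N

Choose the hinge as the axis so the unknown hinge reaction has zero arm there.
Beam weight: 8.33 × 10 = 83.3 N down at 1.945 m → arm 1.945 m, τ = 83.3 × 1.945 = 162 N·m clockwise.
Box: 23.3 × 10 = 233 N down at 3.08 m → arm 3.08 m, τ = 233 × 3.08 = 717.6 N·m clockwise.
Total clockwise load moment = 879.6 N·m.
The cable tension T acts at 3.89 m; only its component perpendicular to the beam, T sinθ, produces torque. sin 45.6° = 0.7145.
Setting net torque to zero: T × 3.89 × 0.7145 = 879.6 → T = 879.6 / 2.779 = 317 N.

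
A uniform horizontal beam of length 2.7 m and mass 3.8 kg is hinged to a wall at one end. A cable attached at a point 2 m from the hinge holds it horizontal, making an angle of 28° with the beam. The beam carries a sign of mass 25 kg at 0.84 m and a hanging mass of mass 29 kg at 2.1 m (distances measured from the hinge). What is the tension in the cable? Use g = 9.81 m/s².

About the hinge:
Beam weight: 3.8 × 9.81 = 37.28 N down at 1.35 m → arm 1.35 m, τ = 37.28 × 1.35 = 50.33 N·m clockwise.
Sign: 25 × 9.81 = 245.2 N down at 0.84 m → arm 0.84 m, τ = 245.2 × 0.84 = 206 N·m clockwise.
Hanging mass: 29 × 9.81 = 284.5 N down at 2.1 m → arm 2.1 m, τ = 284.5 × 2.1 = 597.5 N·m clockwise.
Total clockwise load moment = 853.8 N·m.
The cable tension T acts at 2 m; only its component perpendicular to the beam, T sinθ, produces torque. sin 28° = 0.4695.
Στ = 0 ⇒ T × 2 × 0.4695 = 853.8 ⇒ T = 853.8 / 0.939 = 909 N.

T ≈ 909 N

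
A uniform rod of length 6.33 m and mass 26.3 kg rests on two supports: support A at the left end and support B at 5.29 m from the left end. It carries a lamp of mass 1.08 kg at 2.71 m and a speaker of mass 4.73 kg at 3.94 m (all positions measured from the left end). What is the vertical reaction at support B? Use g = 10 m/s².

R_B ≈ 198 N

Take moments about support A.
Beam weight: 26.3 × 10 = 263 N down at 3.165 m → arm 3.165 m, τ = 263 × 3.165 = 832.4 N·m clockwise.
Lamp: 1.08 × 10 = 10.8 N down at 2.71 m → arm 2.71 m, τ = 10.8 × 2.71 = 29.27 N·m clockwise.
Speaker: 4.73 × 10 = 47.3 N down at 3.94 m → arm 3.94 m, τ = 47.3 × 3.94 = 186.4 N·m clockwise.
Net load moment about support A = 1048 N·m clockwise.
Reaction R at support B is upward at 5.29 m, arm 5.29 m → moment R × 5.29 counterclockwise.
Στ = 0 ⇒ R × 5.29 = 1048 ⇒ R = 198 N.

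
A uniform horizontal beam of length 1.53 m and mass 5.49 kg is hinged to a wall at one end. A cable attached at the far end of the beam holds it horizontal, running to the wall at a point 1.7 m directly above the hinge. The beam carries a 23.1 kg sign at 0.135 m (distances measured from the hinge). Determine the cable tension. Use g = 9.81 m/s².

Taking torques about the hinge:
Beam weight: 5.49 × 9.81 = 53.86 N down at 0.765 m → arm 0.765 m, τ = 53.86 × 0.765 = 41.2 N·m clockwise.
Sign: 23.1 × 9.81 = 226.6 N down at 0.135 m → arm 0.135 m, τ = 226.6 × 0.135 = 30.59 N·m clockwise.
Total clockwise load moment = 71.79 N·m.
The cable tension T acts at 1.53 m; only its component perpendicular to the beam, T sinθ, produces torque. sinθ = h/√(h²+d²) = 1.7/√(1.7²+1.53²) = 0.7433.
Στ = 0 ⇒ T × 1.53 × 0.7433 = 71.79 ⇒ T = 71.79 / 1.137 = 63.1 N.

T ≈ 63.1 N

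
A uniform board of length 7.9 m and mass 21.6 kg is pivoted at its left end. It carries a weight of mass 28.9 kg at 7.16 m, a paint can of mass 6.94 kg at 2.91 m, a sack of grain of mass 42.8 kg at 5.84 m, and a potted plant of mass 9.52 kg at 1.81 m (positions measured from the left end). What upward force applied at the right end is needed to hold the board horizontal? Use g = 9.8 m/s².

F ≈ 719 N

Choose the left end as the axis so the unknown pivot reaction has zero arm there.
Beam weight: 21.6 × 9.8 = 211.7 N down at 3.95 m → arm 3.95 m, τ = 211.7 × 3.95 = 836.2 N·m clockwise.
Weight: 28.9 × 9.8 = 283.2 N down at 7.16 m → arm 7.16 m, τ = 283.2 × 7.16 = 2028 N·m clockwise.
Paint can: 6.94 × 9.8 = 68.01 N down at 2.91 m → arm 2.91 m, τ = 68.01 × 2.91 = 197.9 N·m clockwise.
Sack of grain: 42.8 × 9.8 = 419.4 N down at 5.84 m → arm 5.84 m, τ = 419.4 × 5.84 = 2449 N·m clockwise.
Potted plant: 9.52 × 9.8 = 93.3 N down at 1.81 m → arm 1.81 m, τ = 93.3 × 1.81 = 168.9 N·m clockwise.
Net moment of the loads = 5680 N·m clockwise.
The upward force F acts at the right end, arm 7.9 m, giving F × 7.9 counterclockwise.
Balancing moments: F × 7.9 = 5680, giving F = 5680 / 7.9 = 719 N.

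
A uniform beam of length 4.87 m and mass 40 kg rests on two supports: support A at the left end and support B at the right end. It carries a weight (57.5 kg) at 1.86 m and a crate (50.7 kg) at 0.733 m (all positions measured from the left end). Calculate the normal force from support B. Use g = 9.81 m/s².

Take moments about support A.
Beam weight: 40 × 9.81 = 392.4 N down at 2.435 m → arm 2.435 m, τ = 392.4 × 2.435 = 955.5 N·m clockwise.
Weight: 57.5 × 9.81 = 564.1 N down at 1.86 m → arm 1.86 m, τ = 564.1 × 1.86 = 1049 N·m clockwise.
Crate: 50.7 × 9.81 = 497.4 N down at 0.733 m → arm 0.733 m, τ = 497.4 × 0.733 = 364.6 N·m clockwise.
Net load moment about support A = 2369 N·m clockwise.
Reaction R at support B is upward at 4.87 m, arm 4.87 m → moment R × 4.87 counterclockwise.
For rotational equilibrium, R × 4.87 = 2369, so R = 486 N.

R_B ≈ 486 N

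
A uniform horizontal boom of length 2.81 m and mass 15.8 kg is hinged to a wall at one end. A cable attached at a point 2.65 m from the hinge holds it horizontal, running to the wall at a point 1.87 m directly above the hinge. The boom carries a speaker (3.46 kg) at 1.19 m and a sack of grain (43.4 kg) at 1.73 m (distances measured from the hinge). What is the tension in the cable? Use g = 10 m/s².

Choose the hinge as the axis so the unknown hinge reaction has zero arm there.
Beam weight: 15.8 × 10 = 158 N down at 1.405 m → arm 1.405 m, τ = 158 × 1.405 = 222 N·m clockwise.
Speaker: 3.46 × 10 = 34.6 N down at 1.19 m → arm 1.19 m, τ = 34.6 × 1.19 = 41.17 N·m clockwise.
Sack of grain: 43.4 × 10 = 434 N down at 1.73 m → arm 1.73 m, τ = 434 × 1.73 = 750.8 N·m clockwise.
Total clockwise load moment = 1014 N·m.
The cable tension T acts at 2.65 m; only its component perpendicular to the boom, T sinθ, produces torque. sinθ = h/√(h²+d²) = 1.87/√(1.87²+2.65²) = 0.5766.
Στ = 0 ⇒ T × 2.65 × 0.5766 = 1014 ⇒ T = 1014 / 1.528 = 664 N.

T ≈ 664 N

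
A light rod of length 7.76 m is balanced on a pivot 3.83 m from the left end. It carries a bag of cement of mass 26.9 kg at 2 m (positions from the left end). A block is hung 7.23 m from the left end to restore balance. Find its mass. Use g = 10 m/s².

m ≈ 14.5 kg

About the pivot (at 3.83 m from the left end):
Bag of cement: 26.9 × 10 = 269 N down at 2 m → arm 1.83 m, τ = 269 × 1.83 = 492.3 N·m counterclockwise.
Net moment of known loads = 492.3 N·m counterclockwise.
An unknown mass m at 7.23 m has arm 3.4 m; its moment is m·g·3.4 clockwise.
For rotational equilibrium, m × 10 × 3.4 = 492.3, so m = 492.3 / (10 × 3.4) = 14.5 kg.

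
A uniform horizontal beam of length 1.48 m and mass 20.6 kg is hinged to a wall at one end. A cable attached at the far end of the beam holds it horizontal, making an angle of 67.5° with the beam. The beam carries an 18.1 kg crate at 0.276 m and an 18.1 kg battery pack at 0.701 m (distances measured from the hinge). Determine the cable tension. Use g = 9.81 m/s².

Taking torques about the hinge:
Beam weight: 20.6 × 9.81 = 202.1 N down at 0.74 m → arm 0.74 m, τ = 202.1 × 0.74 = 149.6 N·m clockwise.
Crate: 18.1 × 9.81 = 177.6 N down at 0.276 m → arm 0.276 m, τ = 177.6 × 0.276 = 49.02 N·m clockwise.
Battery pack: 18.1 × 9.81 = 177.6 N down at 0.701 m → arm 0.701 m, τ = 177.6 × 0.701 = 124.5 N·m clockwise.
Total clockwise load moment = 323.1 N·m.
The cable tension T acts at 1.48 m; only its component perpendicular to the beam, T sinθ, produces torque. sin 67.5° = 0.9239.
Balancing moments: T × 1.48 × 0.9239 = 323.1, giving T = 323.1 / 1.367 = 236 N.

T ≈ 236 N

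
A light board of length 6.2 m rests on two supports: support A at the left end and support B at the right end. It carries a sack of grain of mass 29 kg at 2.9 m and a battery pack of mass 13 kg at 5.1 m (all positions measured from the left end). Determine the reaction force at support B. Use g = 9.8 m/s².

Sum moments about support A (its reaction then has zero moment arm).
Sack of grain: 29 × 9.8 = 284.2 N down at 2.9 m → arm 2.9 m, τ = 284.2 × 2.9 = 824.2 N·m clockwise.
Battery pack: 13 × 9.8 = 127.4 N down at 5.1 m → arm 5.1 m, τ = 127.4 × 5.1 = 649.7 N·m clockwise.
Net load moment about support A = 1474 N·m clockwise.
Reaction R at support B is upward at 6.2 m, arm 6.2 m → moment R × 6.2 counterclockwise.
For rotational equilibrium, R × 6.2 = 1474, so R = 238 N.

R_B ≈ 238 N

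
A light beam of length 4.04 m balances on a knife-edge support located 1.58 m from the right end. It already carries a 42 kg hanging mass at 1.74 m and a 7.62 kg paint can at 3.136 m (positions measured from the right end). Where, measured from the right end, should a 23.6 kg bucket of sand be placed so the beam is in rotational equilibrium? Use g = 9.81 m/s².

x ≈ 0.793 m from the right end

Choose the knife-edge support (at 1.58 m from the right end) as the axis so the support reaction has zero arm there.
Hanging mass: 42 × 9.81 = 412 N down at 1.74 m → arm 0.16 m, τ = 412 × 0.16 = 65.92 N·m counterclockwise.
Paint can: 7.62 × 9.81 = 74.75 N down at 3.136 m → arm 1.556 m, τ = 74.75 × 1.556 = 116.3 N·m counterclockwise.
Net moment of existing loads = 182.2 N·m counterclockwise.
The bucket of sand weighs 23.6 × 9.81 = 231.5 N and must supply an equal clockwise moment, so its lever arm about the knife-edge support is 182.2 / 231.5 = 0.787 m.
That puts it at 1.58 − 0.787 = 0.793 m from the right end.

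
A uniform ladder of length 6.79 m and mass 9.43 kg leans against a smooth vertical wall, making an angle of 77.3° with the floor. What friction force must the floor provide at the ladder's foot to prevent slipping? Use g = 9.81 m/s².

Sum moments about the foot of the ladder (the floor normal and friction both act there and drop out).
Ladder weight 9.43×9.81 = 92.51 N acts at 3.395 m along the ladder; its horizontal arm is 3.395·cos77.3° = 0.7464 m → τ = 69.05 N·m clockwise.
Wall normal N acts horizontally at the top; its moment arm is the height L sinθ = 6.79·sin77.3° = 6.624 m, counterclockwise.
Στ = 0 ⇒ N × 6.624 = 69.05 ⇒ N = 10.4 N.
ΣFx = 0: friction at the foot balances the wall's push, so f = N_wall = 10.4 N.

f ≈ 10.4 N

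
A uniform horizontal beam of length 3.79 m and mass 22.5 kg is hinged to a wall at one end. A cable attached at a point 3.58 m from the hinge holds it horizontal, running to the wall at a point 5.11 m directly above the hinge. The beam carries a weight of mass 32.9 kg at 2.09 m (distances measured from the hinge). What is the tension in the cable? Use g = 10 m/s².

T ≈ 380 N

Taking torques about the hinge:
Beam weight: 22.5 × 10 = 225 N down at 1.895 m → arm 1.895 m, τ = 225 × 1.895 = 426.4 N·m clockwise.
Weight: 32.9 × 10 = 329 N down at 2.09 m → arm 2.09 m, τ = 329 × 2.09 = 687.6 N·m clockwise.
Total clockwise load moment = 1114 N·m.
The cable tension T acts at 3.58 m; only its component perpendicular to the beam, T sinθ, produces torque. sinθ = h/√(h²+d²) = 5.11/√(5.11²+3.58²) = 0.819.
Στ = 0 ⇒ T × 3.58 × 0.819 = 1114 ⇒ T = 1114 / 2.932 = 380 N.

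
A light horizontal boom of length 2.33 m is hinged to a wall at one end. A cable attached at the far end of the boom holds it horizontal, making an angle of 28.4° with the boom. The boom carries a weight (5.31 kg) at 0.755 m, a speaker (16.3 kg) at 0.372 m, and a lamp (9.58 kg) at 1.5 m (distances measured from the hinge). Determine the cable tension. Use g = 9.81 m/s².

T ≈ 216 N

Taking torques about the hinge:
Weight: 5.31 × 9.81 = 52.09 N down at 0.755 m → arm 0.755 m, τ = 52.09 × 0.755 = 39.33 N·m clockwise.
Speaker: 16.3 × 9.81 = 159.9 N down at 0.372 m → arm 0.372 m, τ = 159.9 × 0.372 = 59.48 N·m clockwise.
Lamp: 9.58 × 9.81 = 93.98 N down at 1.5 m → arm 1.5 m, τ = 93.98 × 1.5 = 141 N·m clockwise.
Total clockwise load moment = 239.8 N·m.
The cable tension T acts at 2.33 m; only its component perpendicular to the boom, T sinθ, produces torque. sin 28.4° = 0.4756.
Στ = 0 ⇒ T × 2.33 × 0.4756 = 239.8 ⇒ T = 239.8 / 1.108 = 216 N.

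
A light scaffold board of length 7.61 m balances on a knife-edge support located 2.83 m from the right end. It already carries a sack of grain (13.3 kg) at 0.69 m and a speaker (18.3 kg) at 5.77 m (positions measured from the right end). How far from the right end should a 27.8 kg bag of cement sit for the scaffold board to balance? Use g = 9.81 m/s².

x ≈ 1.92 m from the right end

About the knife-edge support (at 2.83 m from the right end):
Sack of grain: 13.3 × 9.81 = 130.5 N down at 0.69 m → arm 2.14 m, τ = 130.5 × 2.14 = 279.3 N·m clockwise.
Speaker: 18.3 × 9.81 = 179.5 N down at 5.77 m → arm 2.94 m, τ = 179.5 × 2.94 = 527.7 N·m counterclockwise.
Net moment of existing loads = 248.4 N·m counterclockwise.
The bag of cement weighs 27.8 × 9.81 = 272.7 N and must supply an equal clockwise moment, so its lever arm about the knife-edge support is 248.4 / 272.7 = 0.911 m.
That puts it at 2.83 − 0.911 = 1.92 m from the right end.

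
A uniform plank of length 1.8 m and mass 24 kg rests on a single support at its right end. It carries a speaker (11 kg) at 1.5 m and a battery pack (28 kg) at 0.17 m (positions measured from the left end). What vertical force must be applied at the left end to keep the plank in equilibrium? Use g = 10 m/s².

About the right end:
Beam weight: 24 × 10 = 240 N down at 0.9 m → arm 0.9 m, τ = 240 × 0.9 = 216 N·m counterclockwise.
Speaker: 11 × 10 = 110 N down at 1.5 m → arm 0.3 m, τ = 110 × 0.3 = 33 N·m counterclockwise.
Battery pack: 28 × 10 = 280 N down at 0.17 m → arm 1.63 m, τ = 280 × 1.63 = 456.4 N·m counterclockwise.
Net moment of the loads = 705.4 N·m counterclockwise.
The upward force F acts at the left end, arm 1.8 m, giving F × 1.8 clockwise.
Setting net torque to zero: F × 1.8 = 705.4 → F = 705.4 / 1.8 = 392 N.

F ≈ 392 N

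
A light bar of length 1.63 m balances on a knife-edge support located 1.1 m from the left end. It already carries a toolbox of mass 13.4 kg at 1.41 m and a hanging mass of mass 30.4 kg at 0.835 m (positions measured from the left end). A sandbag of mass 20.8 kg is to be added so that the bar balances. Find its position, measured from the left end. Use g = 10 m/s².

Choose the knife-edge support (at 1.1 m from the left end) as the axis so the support reaction has zero arm there.
Toolbox: 13.4 × 10 = 134 N down at 1.41 m → arm 0.31 m, τ = 134 × 0.31 = 41.54 N·m clockwise.
Hanging mass: 30.4 × 10 = 304 N down at 0.835 m → arm 0.265 m, τ = 304 × 0.265 = 80.56 N·m counterclockwise.
Net moment of existing loads = 39.02 N·m counterclockwise.
The sandbag weighs 20.8 × 10 = 208 N and must supply an equal clockwise moment, so its lever arm about the knife-edge support is 39.02 / 208 = 0.188 m.
That puts it at 1.1 + 0.188 = 1.29 m from the left end.

x ≈ 1.29 m from the left end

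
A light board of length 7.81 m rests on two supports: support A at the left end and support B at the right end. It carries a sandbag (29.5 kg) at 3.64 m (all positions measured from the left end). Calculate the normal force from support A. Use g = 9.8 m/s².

R_A ≈ 154 N

Taking torques about support B:
Sandbag: 29.5 × 9.8 = 289.1 N down at 3.64 m → arm 4.17 m, τ = 289.1 × 4.17 = 1206 N·m counterclockwise.
Net load moment about support B = 1206 N·m counterclockwise.
Reaction R at support A is upward at 0 m, arm 7.81 m → moment R × 7.81 clockwise.
Στ = 0 ⇒ R × 7.81 = 1206 ⇒ R = 154 N.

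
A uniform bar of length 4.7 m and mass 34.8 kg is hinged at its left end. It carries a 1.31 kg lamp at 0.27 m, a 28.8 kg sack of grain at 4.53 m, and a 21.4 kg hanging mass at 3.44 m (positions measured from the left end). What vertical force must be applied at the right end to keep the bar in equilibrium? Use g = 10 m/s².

Taking torques about the left end:
Beam weight: 34.8 × 10 = 348 N down at 2.35 m → arm 2.35 m, τ = 348 × 2.35 = 817.8 N·m clockwise.
Lamp: 1.31 × 10 = 13.1 N down at 0.27 m → arm 0.27 m, τ = 13.1 × 0.27 = 3.537 N·m clockwise.
Sack of grain: 28.8 × 10 = 288 N down at 4.53 m → arm 4.53 m, τ = 288 × 4.53 = 1305 N·m clockwise.
Hanging mass: 21.4 × 10 = 214 N down at 3.44 m → arm 3.44 m, τ = 214 × 3.44 = 736.2 N·m clockwise.
Net moment of the loads = 2863 N·m clockwise.
The upward force F acts at the right end, arm 4.7 m, giving F × 4.7 counterclockwise.
For rotational equilibrium, F × 4.7 = 2863, so F = 2863 / 4.7 = 609 N.

F ≈ 609 N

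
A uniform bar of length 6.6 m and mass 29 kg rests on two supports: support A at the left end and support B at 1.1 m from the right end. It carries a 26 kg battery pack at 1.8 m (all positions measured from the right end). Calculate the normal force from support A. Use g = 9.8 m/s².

Taking torques about support B:
Beam weight: 29 × 9.8 = 284.2 N down at 3.3 m → arm 2.2 m, τ = 284.2 × 2.2 = 625.2 N·m counterclockwise.
Battery pack: 26 × 9.8 = 254.8 N down at 1.8 m → arm 0.7 m, τ = 254.8 × 0.7 = 178.4 N·m counterclockwise.
Net load moment about support B = 803.6 N·m counterclockwise.
Reaction R at support A is upward at 6.6 m, arm 5.5 m → moment R × 5.5 clockwise.
Στ = 0 ⇒ R × 5.5 = 803.6 ⇒ R = 146 N.

R_A ≈ 146 N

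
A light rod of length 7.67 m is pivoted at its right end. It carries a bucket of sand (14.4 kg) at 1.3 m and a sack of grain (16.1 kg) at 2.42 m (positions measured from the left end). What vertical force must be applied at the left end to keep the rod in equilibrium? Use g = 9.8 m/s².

About the right end:
Bucket of sand: 14.4 × 9.8 = 141.1 N down at 1.3 m → arm 6.37 m, τ = 141.1 × 6.37 = 898.8 N·m counterclockwise.
Sack of grain: 16.1 × 9.8 = 157.8 N down at 2.42 m → arm 5.25 m, τ = 157.8 × 5.25 = 828.5 N·m counterclockwise.
Net moment of the loads = 1727 N·m counterclockwise.
The upward force F acts at the left end, arm 7.67 m, giving F × 7.67 clockwise.
Balancing moments: F × 7.67 = 1727, giving F = 1727 / 7.67 = 225 N.

F ≈ 225 N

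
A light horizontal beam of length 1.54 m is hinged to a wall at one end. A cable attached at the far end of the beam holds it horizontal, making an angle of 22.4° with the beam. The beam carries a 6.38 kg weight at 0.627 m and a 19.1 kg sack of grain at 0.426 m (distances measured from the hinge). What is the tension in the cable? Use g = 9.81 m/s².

T ≈ 203 N

Take moments about the hinge.
Weight: 6.38 × 9.81 = 62.59 N down at 0.627 m → arm 0.627 m, τ = 62.59 × 0.627 = 39.24 N·m clockwise.
Sack of grain: 19.1 × 9.81 = 187.4 N down at 0.426 m → arm 0.426 m, τ = 187.4 × 0.426 = 79.83 N·m clockwise.
Total clockwise load moment = 119.1 N·m.
The cable tension T acts at 1.54 m; only its component perpendicular to the beam, T sinθ, produces torque. sin 22.4° = 0.3811.
Setting net torque to zero: T × 1.54 × 0.3811 = 119.1 → T = 119.1 / 0.5869 = 203 N.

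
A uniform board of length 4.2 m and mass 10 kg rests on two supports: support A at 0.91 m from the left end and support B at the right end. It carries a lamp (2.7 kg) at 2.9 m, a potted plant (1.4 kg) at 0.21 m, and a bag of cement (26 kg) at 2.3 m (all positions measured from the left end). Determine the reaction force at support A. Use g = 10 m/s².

R_A ≈ 242 N

Take moments about support B.
Beam weight: 10 × 10 = 100 N down at 2.1 m → arm 2.1 m, τ = 100 × 2.1 = 210 N·m counterclockwise.
Lamp: 2.7 × 10 = 27 N down at 2.9 m → arm 1.3 m, τ = 27 × 1.3 = 35.1 N·m counterclockwise.
Potted plant: 1.4 × 10 = 14 N down at 0.21 m → arm 3.99 m, τ = 14 × 3.99 = 55.86 N·m counterclockwise.
Bag of cement: 26 × 10 = 260 N down at 2.3 m → arm 1.9 m, τ = 260 × 1.9 = 494 N·m counterclockwise.
Net load moment about support B = 795 N·m counterclockwise.
Reaction R at support A is upward at 0.91 m, arm 3.29 m → moment R × 3.29 clockwise.
Στ = 0 ⇒ R × 3.29 = 795 ⇒ R = 242 N.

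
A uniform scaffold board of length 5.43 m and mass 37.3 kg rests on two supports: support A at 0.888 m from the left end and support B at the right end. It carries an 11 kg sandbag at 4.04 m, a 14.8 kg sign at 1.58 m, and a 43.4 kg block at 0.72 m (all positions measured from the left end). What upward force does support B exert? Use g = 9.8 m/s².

Choose support A as the axis so its reaction then has zero moment arm.
Beam weight: 37.3 × 9.8 = 365.5 N down at 2.715 m → arm 1.827 m, τ = 365.5 × 1.827 = 667.8 N·m clockwise.
Sandbag: 11 × 9.8 = 107.8 N down at 4.04 m → arm 3.152 m, τ = 107.8 × 3.152 = 339.8 N·m clockwise.
Sign: 14.8 × 9.8 = 145 N down at 1.58 m → arm 0.692 m, τ = 145 × 0.692 = 100.3 N·m clockwise.
Block: 43.4 × 9.8 = 425.3 N down at 0.72 m → arm 0.168 m, τ = 425.3 × 0.168 = 71.45 N·m counterclockwise.
Net load moment about support A = 1036 N·m clockwise.
Reaction R at support B is upward at 5.43 m, arm 4.542 m → moment R × 4.542 counterclockwise.
Balancing moments: R × 4.542 = 1036, giving R = 228 N.

R_B ≈ 228 N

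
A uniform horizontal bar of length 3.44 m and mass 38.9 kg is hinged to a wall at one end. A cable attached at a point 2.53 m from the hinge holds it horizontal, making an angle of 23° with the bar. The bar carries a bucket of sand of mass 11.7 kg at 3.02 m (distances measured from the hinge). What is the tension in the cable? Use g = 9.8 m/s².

T ≈ 1010 N

Choose the hinge as the axis so the unknown hinge reaction has zero arm there.
Beam weight: 38.9 × 9.8 = 381.2 N down at 1.72 m → arm 1.72 m, τ = 381.2 × 1.72 = 655.7 N·m clockwise.
Bucket of sand: 11.7 × 9.8 = 114.7 N down at 3.02 m → arm 3.02 m, τ = 114.7 × 3.02 = 346.4 N·m clockwise.
Total clockwise load moment = 1002 N·m.
The cable tension T acts at 2.53 m; only its component perpendicular to the bar, T sinθ, produces torque. sin 23° = 0.3907.
Setting net torque to zero: T × 2.53 × 0.3907 = 1002 → T = 1002 / 0.9885 = 1010 N.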